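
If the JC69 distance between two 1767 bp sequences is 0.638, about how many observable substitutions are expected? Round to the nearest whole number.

759

Invert JC69: p = (3/4)(1 − e^(−4d/3)) = 0.75 × (1 − e^(-0.850667)) = 0.75 × (1 − 0.427130) = 0.429653.
Expected differing sites = pL ≈ 0.429653 × 1767 = 759.196851 ≈ 759.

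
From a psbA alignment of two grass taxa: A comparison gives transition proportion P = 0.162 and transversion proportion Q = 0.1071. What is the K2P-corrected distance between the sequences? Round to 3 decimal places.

Under the Kimura two-parameter model, d = −½ ln(1 − 2P − Q) − ¼ ln(1 − 2Q).
1 − 2P − Q = 0.5689, giving −½ ln(0.5689) = 0.282025.
1 − 2Q = 0.7858, giving −¼ ln(0.7858) = 0.060263.
d = 0.282025 + 0.060263 = 0.342288.

0.342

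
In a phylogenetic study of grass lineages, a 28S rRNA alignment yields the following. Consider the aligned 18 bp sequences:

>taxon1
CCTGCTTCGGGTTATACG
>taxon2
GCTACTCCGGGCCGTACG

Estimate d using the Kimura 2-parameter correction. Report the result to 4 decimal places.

0.5017

Of 18 sites, 5 differences are transitions and 1 are transversions, so P = 5/18 ≈ 0.277778 and Q = 1/18 ≈ 0.055556.
Under the Kimura two-parameter model, d = −½ ln(1 − 2P − Q) − ¼ ln(1 − 2Q).
1 − 2P − Q = 0.388888, giving −½ ln(0.388888) = 0.472232.
1 − 2Q = 0.888888, giving −¼ ln(0.888888) = 0.029446.
d = 0.472232 + 0.029446 = 0.501678.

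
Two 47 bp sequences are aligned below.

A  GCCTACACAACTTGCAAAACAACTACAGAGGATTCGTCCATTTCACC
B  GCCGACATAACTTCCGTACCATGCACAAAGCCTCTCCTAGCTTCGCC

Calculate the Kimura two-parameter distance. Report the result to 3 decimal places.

0.710

Of 47 sites, 11 differences are transitions and 10 are transversions, so P = 11/47 ≈ 0.234043 and Q = 10/47 ≈ 0.212766.
Under the Kimura two-parameter model, d = −½ ln(1 − 2P − Q) − ¼ ln(1 − 2Q).
1 − 2P − Q = 0.319148, giving −½ ln(0.319148) = 0.571050.
1 − 2Q = 0.574468, giving −¼ ln(0.574468) = 0.138578.
d = 0.571050 + 0.138578 = 0.709628.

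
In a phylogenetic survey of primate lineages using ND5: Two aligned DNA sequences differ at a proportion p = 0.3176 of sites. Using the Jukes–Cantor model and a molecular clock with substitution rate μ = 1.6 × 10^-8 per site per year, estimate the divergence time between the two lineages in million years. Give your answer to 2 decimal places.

12.91

d = −(3/4) ln(1 − 4p/3) = −0.75 ln(1 − 0.423467) = −0.75 ln(0.576533)
  = −0.75 × (-0.550723) = 0.413042 substitutions/site.
Under a molecular clock d = 2μt, so t = d/(2μ) = 0.413042 / (2 × 1.6 × 10^-8) = 12.91 million years.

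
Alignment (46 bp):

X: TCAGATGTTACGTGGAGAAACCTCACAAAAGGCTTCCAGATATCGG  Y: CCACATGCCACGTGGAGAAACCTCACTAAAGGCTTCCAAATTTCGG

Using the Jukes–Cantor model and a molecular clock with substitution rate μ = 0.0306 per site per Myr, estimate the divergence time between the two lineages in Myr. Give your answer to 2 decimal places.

2.78

The sequences differ at 7 of 46 sites (1, 4, 8, 9, 27, 39, 42), so p = 7/46 ≈ 0.152174.
d = −(3/4) ln(1 − 4p/3) = −0.75 ln(1 − 0.202899) = −0.75 ln(0.797101)
  = −0.75 × (-0.226774) = 0.170081 substitutions/site.
Under a molecular clock d = 2μt, so t = d/(2μ) = 0.170081 / (2 × 0.0306) = 2.78 Myr.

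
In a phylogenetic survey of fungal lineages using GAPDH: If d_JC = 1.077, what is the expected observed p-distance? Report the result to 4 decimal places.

p = (3/4)(1 − e^(−4d/3)) = 0.75 × (1 − e^(-1.436)) = 0.75 × (1 − 0.237877) = 0.571592.

0.5716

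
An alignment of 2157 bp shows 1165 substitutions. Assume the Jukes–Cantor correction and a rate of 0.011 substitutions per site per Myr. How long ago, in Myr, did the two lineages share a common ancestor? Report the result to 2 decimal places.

p = 1165/2157 ≈ 0.540102.
d = −(3/4) ln(1 − 4p/3) = −0.75 ln(1 − 0.720136) = −0.75 ln(0.279864)
  = −0.75 × (-1.273452) = 0.955089 substitutions/site.
Under a molecular clock d = 2μt, so t = d/(2μ) = 0.955089 / (2 × 0.011) = 43.41 Myr.

43.41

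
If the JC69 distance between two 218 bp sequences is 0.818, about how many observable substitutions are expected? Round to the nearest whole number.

109

Invert JC69: p = (3/4)(1 − e^(−4d/3)) = 0.75 × (1 − e^(-1.090667)) = 0.75 × (1 − 0.335992) = 0.498006.
Expected differing sites = pL ≈ 0.498006 × 218 = 108.565308 ≈ 109.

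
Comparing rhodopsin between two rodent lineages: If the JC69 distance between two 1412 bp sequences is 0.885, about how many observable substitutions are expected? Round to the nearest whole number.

Invert JC69: p = (3/4)(1 − e^(−4d/3)) = 0.75 × (1 − e^(-1.18)) = 0.75 × (1 − 0.307279) = 0.519541.
Expected differing sites = pL ≈ 0.519541 × 1412 = 733.591892 ≈ 734.

734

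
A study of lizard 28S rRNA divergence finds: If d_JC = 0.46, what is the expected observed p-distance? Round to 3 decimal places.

0.344

p = (3/4)(1 − e^(−4d/3)) = 0.75 × (1 − e^(-0.613333)) = 0.75 × (1 − 0.541543) = 0.343843.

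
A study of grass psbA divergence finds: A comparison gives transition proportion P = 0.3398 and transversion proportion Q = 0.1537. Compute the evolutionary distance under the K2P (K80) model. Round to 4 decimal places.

0.9876

Under the Kimura two-parameter model, d = −½ ln(1 − 2P − Q) − ¼ ln(1 − 2Q).
1 − 2P − Q = 0.1667, giving −½ ln(0.1667) = 0.895780.
1 − 2Q = 0.6926, giving −¼ ln(0.6926) = 0.091826.
d = 0.895780 + 0.091826 = 0.987606.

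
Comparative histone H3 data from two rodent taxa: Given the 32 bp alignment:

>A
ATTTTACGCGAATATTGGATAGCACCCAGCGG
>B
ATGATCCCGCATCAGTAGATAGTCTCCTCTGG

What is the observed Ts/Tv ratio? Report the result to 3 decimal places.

0.455

Transitions are A↔G and C↔T; transversions are all other mismatches.
Transitions: 5. Transversions: 11.
R = 5/11 = 0.454545… ≈ 0.455 (to 3 d.p.).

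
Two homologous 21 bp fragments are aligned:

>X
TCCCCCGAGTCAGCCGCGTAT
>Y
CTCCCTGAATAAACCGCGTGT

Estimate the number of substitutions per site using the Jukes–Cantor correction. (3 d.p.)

0.441

The sequences differ at 7 of 21 sites (1, 2, 6, 9, 11, 13, 20), so p = 7/21 ≈ 0.333333.
d = −(3/4) ln(1 − 4p/3) = −0.75 ln(1 − 0.444444) = −0.75 ln(0.555556)
  = −0.75 × (-0.587786) = 0.440840 substitutions/site.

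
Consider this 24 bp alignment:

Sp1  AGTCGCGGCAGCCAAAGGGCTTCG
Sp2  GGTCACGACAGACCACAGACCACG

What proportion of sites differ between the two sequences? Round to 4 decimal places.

0.4167

The sequences differ at 10 of 24 positions (sites 1, 5, 8, 12, 14, 16, 17, 19, 21, 22).
p = 10/24 = 0.416666… ≈ 0.4167 (to 4 d.p.).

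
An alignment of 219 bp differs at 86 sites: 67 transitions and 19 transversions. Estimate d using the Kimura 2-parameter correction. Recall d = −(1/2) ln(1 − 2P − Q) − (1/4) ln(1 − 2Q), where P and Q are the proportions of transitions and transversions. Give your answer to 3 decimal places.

P = 67/219 ≈ 0.305936 and Q = 19/219 ≈ 0.086758.
Under the Kimura two-parameter model, d = −½ ln(1 − 2P − Q) − ¼ ln(1 − 2Q).
1 − 2P − Q = 0.30137, giving −½ ln(0.30137) = 0.599708.
1 − 2Q = 0.826484, giving −¼ ln(0.826484) = 0.047644.
d = 0.599708 + 0.047644 = 0.647352.

0.647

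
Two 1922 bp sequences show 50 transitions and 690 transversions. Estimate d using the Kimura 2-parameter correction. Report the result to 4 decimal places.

P = 50/1922 ≈ 0.026015 and Q = 690/1922 ≈ 0.359001.
Under the Kimura two-parameter model, d = −½ ln(1 − 2P − Q) − ¼ ln(1 − 2Q).
1 − 2P − Q = 0.588969, giving −½ ln(0.588969) = 0.264691.
1 − 2Q = 0.281998, giving −¼ ln(0.281998) = 0.316464.
d = 0.264691 + 0.316464 = 0.581155.

0.5812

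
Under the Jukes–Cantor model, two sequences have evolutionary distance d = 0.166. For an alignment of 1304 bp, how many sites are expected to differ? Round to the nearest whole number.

194

Invert JC69: p = (3/4)(1 − e^(−4d/3)) = 0.75 × (1 − e^(-0.221333)) = 0.75 × (1 − 0.801450) = 0.148913.
Expected differing sites = pL ≈ 0.148913 × 1304 = 194.182552 ≈ 194.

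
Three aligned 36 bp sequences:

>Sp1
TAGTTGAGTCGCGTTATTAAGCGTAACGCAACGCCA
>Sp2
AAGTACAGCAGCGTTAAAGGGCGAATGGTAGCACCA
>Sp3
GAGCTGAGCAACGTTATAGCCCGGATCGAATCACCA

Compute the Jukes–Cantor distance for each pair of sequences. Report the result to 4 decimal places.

Sp1–Sp2: 15/36 sites differ → p ≈ 0.416667, d = −0.75 ln(1 − 0.555556) = 0.608198 ≈ 0.6082.
Sp1–Sp3: 14/36 sites differ → p ≈ 0.388889, d = −0.75 ln(1 − 0.518519) = 0.548166 ≈ 0.5482.
Sp2–Sp3: 12/36 sites differ → p ≈ 0.333333, d = −0.75 ln(1 − 0.444444) = 0.440839 ≈ 0.4408.

d(Sp1,Sp2) = 0.6082, d(Sp1,Sp3) = 0.5482, d(Sp2,Sp3) = 0.4408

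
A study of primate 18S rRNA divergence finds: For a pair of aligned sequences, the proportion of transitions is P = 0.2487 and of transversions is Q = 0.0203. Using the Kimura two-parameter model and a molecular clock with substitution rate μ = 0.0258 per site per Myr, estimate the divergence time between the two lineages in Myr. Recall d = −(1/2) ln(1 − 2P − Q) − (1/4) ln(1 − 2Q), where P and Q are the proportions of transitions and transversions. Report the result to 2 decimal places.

7.27

Under the Kimura two-parameter model, d = −½ ln(1 − 2P − Q) − ¼ ln(1 − 2Q).
1 − 2P − Q = 0.4823, giving −½ ln(0.4823) = 0.364594.
1 − 2Q = 0.9594, giving −¼ ln(0.9594) = 0.010362.
d = 0.364594 + 0.010362 = 0.374956.
Under a molecular clock d = 2μt, so t = d/(2μ) = 0.374956 / (2 × 0.0258) = 7.27 Myr.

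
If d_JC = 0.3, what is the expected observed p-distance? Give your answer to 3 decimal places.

p = (3/4)(1 − e^(−4d/3)) = 0.75 × (1 − e^(-0.4)) = 0.75 × (1 − 0.670320) = 0.247260.

0.247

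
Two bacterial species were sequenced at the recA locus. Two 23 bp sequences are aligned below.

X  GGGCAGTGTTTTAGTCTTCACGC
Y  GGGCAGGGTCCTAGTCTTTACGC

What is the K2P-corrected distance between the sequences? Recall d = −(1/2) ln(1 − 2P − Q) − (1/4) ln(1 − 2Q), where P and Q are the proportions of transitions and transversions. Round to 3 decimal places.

Of 23 sites, 3 differences are transitions and 1 are transversions, so P = 3/23 ≈ 0.130435 and Q = 1/23 ≈ 0.043478.
Under the Kimura two-parameter model, d = −½ ln(1 − 2P − Q) − ¼ ln(1 − 2Q).
1 − 2P − Q = 0.695652, giving −½ ln(0.695652) = 0.181453.
1 − 2Q = 0.913044, giving −¼ ln(0.913044) = 0.022743.
d = 0.181453 + 0.022743 = 0.204196.

0.204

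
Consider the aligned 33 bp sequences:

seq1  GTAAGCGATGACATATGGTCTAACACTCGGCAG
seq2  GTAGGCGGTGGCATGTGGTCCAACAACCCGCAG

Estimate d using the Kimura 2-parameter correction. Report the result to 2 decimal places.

Of 33 sites, 6 differences are transitions and 2 are transversions, so P = 6/33 ≈ 0.181818 and Q = 2/33 ≈ 0.060606.
Under the Kimura two-parameter model, d = −½ ln(1 − 2P − Q) − ¼ ln(1 − 2Q).
1 − 2P − Q = 0.575758, giving −½ ln(0.575758) = 0.276034.
1 − 2Q = 0.878788, giving −¼ ln(0.878788) = 0.032303.
d = 0.276034 + 0.032303 = 0.308337.

0.31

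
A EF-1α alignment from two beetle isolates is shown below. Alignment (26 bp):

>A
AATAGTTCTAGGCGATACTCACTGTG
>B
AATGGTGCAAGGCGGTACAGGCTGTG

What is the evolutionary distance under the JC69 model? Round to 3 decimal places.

0.334

The sequences differ at 7 of 26 sites (4, 7, 9, 15, 19, 20, 21), so p = 7/26 ≈ 0.269231.
d = −(3/4) ln(1 − 4p/3) = −0.75 ln(1 − 0.358975) = −0.75 ln(0.641025)
  = −0.75 × (-0.444687) = 0.333515 substitutions/site.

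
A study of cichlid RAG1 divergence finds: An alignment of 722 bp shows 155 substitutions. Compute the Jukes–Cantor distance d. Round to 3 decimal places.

0.253

p = 155/722 ≈ 0.214681.
d = −(3/4) ln(1 − 4p/3) = −0.75 ln(1 − 0.286241) = −0.75 ln(0.713759)
  = −0.75 × (-0.337210) = 0.252908 substitutions/site.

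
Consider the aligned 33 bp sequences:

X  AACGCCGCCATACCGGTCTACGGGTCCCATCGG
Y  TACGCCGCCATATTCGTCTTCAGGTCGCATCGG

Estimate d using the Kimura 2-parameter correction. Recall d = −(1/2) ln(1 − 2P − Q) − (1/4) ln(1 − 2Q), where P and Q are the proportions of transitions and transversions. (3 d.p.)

Of 33 sites, 3 differences are transitions and 4 are transversions, so P = 3/33 ≈ 0.090909 and Q = 4/33 ≈ 0.121212.
Under the Kimura two-parameter model, d = −½ ln(1 − 2P − Q) − ¼ ln(1 − 2Q).
1 − 2P − Q = 0.69697, giving −½ ln(0.69697) = 0.180506.
1 − 2Q = 0.757576, giving −¼ ln(0.757576) = 0.069408.
d = 0.180506 + 0.069408 = 0.249914.

0.250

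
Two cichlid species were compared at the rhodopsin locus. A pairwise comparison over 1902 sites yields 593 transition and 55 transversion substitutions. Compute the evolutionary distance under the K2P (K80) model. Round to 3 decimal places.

0.543

P = 593/1902 ≈ 0.311777 and Q = 55/1902 ≈ 0.028917.
Under the Kimura two-parameter model, d = −½ ln(1 − 2P − Q) − ¼ ln(1 − 2Q).
1 − 2P − Q = 0.347529, giving −½ ln(0.347529) = 0.528454.
1 − 2Q = 0.942166, giving −¼ ln(0.942166) = 0.014893.
d = 0.528454 + 0.014893 = 0.543347.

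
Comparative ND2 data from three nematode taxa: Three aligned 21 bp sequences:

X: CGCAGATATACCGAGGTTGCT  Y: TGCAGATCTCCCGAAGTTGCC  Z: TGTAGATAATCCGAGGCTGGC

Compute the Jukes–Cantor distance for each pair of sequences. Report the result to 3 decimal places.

d(X,Y) = 0.286, d(X,Z) = 0.441, d(Y,Z) = 0.441

X–Y: 5/21 sites differ → p ≈ 0.238095, d = −0.75 ln(1 − 0.31746) = 0.286451 ≈ 0.286.
X–Z: 7/21 sites differ → p ≈ 0.333333, d = −0.75 ln(1 − 0.444444) = 0.440839 ≈ 0.441.
Y–Z: 7/21 sites differ → p ≈ 0.333333, d = −0.75 ln(1 − 0.444444) = 0.440839 ≈ 0.441.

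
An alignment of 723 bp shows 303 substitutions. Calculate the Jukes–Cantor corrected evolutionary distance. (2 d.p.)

0.61

p = 303/723 ≈ 0.419087.
d = −(3/4) ln(1 − 4p/3) = −0.75 ln(1 − 0.558783) = −0.75 ln(0.441217)
  = −0.75 × (-0.818218) = 0.613664 substitutions/site.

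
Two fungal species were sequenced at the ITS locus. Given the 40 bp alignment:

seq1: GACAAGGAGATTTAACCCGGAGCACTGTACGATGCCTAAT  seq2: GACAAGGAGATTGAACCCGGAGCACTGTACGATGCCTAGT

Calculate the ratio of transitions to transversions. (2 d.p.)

Transitions are A↔G and C↔T; transversions are all other mismatches.
Transitions: 1. Transversions: 1.
R = 1/1 = 1.00.

1.00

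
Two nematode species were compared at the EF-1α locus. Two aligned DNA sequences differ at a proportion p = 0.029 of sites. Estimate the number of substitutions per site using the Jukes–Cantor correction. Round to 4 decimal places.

d = −(3/4) ln(1 − 4p/3) = −0.75 ln(1 − 0.038667) = −0.75 ln(0.961333)
  = −0.75 × (-0.039434) = 0.029576 substitutions/site.

0.0296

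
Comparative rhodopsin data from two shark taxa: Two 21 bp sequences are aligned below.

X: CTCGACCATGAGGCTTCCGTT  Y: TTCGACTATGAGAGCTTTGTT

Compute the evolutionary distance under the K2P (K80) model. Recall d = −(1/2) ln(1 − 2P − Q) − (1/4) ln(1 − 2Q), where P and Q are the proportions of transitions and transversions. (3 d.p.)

0.508

Of 21 sites, 6 differences are transitions and 1 are transversions, so P = 6/21 ≈ 0.285714 and Q = 1/21 ≈ 0.047619.
Under the Kimura two-parameter model, d = −½ ln(1 − 2P − Q) − ¼ ln(1 − 2Q).
1 − 2P − Q = 0.380953, giving −½ ln(0.380953) = 0.482540.
1 − 2Q = 0.904762, giving −¼ ln(0.904762) = 0.025021.
d = 0.482540 + 0.025021 = 0.507561.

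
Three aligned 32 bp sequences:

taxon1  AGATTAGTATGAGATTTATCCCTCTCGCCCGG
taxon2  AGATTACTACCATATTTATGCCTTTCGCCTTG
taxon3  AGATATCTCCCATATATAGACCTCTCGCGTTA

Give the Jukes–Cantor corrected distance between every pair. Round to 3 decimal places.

taxon1–taxon2: 8/32 sites differ → p = 0.25, d = −0.75 ln(1 − 0.333333) = 0.304098 ≈ 0.304.
taxon1–taxon3: 14/32 sites differ → p = 0.4375, d = −0.75 ln(1 − 0.583333) = 0.656601 ≈ 0.657.
taxon2–taxon3: 9/32 sites differ → p = 0.28125, d = −0.75 ln(1 − 0.375) = 0.352503 ≈ 0.353.

d(taxon1,taxon2) = 0.304, d(taxon1,taxon3) = 0.657, d(taxon2,taxon3) = 0.353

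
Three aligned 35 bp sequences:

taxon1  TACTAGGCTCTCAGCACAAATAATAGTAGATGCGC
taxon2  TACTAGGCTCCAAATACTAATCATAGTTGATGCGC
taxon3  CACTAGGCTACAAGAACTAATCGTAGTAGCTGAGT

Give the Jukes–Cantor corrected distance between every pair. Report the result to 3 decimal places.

d(taxon1,taxon2) = 0.233, d(taxon1,taxon3) = 0.407, d(taxon2,taxon3) = 0.315

taxon1–taxon2: 7/35 sites differ → p = 0.2, d = −0.75 ln(1 − 0.266667) = 0.232617 ≈ 0.233.
taxon1–taxon3: 11/35 sites differ → p ≈ 0.314286, d = −0.75 ln(1 − 0.419048) = 0.407315 ≈ 0.407.
taxon2–taxon3: 9/35 sites differ → p ≈ 0.257143, d = −0.75 ln(1 − 0.342857) = 0.314890 ≈ 0.315.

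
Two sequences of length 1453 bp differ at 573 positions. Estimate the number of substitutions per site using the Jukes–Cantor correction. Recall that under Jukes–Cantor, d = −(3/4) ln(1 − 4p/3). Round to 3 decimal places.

p = 573/1453 ≈ 0.394357.
d = −(3/4) ln(1 − 4p/3) = −0.75 ln(1 − 0.525809) = −0.75 ln(0.474191)
  = −0.75 × (-0.746145) = 0.559609 substitutions/site.

0.560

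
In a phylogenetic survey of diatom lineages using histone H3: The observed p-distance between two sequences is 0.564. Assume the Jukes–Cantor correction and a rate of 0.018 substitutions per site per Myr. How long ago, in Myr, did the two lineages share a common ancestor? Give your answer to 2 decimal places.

29.05

d = −(3/4) ln(1 − 4p/3) = −0.75 ln(1 − 0.752) = −0.75 ln(0.248)
  = −0.75 × (-1.394327) = 1.045745 substitutions/site.
Under a molecular clock d = 2μt, so t = d/(2μ) = 1.045745 / (2 × 0.018) = 29.05 Myr.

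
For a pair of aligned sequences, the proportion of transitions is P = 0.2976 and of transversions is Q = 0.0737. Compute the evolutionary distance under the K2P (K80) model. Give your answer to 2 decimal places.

Under the Kimura two-parameter model, d = −½ ln(1 − 2P − Q) − ¼ ln(1 − 2Q).
1 − 2P − Q = 0.3311, giving −½ ln(0.3311) = 0.552667.
1 − 2Q = 0.8526, giving −¼ ln(0.8526) = 0.039866.
d = 0.552667 + 0.039866 = 0.592533.

0.59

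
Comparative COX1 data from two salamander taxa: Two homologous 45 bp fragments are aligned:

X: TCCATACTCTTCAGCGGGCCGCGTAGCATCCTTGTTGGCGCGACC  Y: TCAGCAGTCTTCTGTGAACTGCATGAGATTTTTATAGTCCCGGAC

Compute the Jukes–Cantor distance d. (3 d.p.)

0.730

The sequences differ at 21 of 45 sites, so p = 21/45 ≈ 0.466667.
d = −(3/4) ln(1 − 4p/3) = −0.75 ln(1 − 0.622223) = −0.75 ln(0.377777)
  = −0.75 × (-0.973451) = 0.730088 substitutions/site.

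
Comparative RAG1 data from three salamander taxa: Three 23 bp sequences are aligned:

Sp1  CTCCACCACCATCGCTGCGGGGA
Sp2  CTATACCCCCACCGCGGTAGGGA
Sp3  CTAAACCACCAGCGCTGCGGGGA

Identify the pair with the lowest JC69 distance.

Sp1–Sp2: 7/23 differ, p = 0.304, d = 0.390.
Sp1–Sp3: 3/23 differ, p = 0.130, d = 0.143.
Sp2–Sp3: 6/23 differ, p = 0.261, d = 0.321.
The smallest distance is between Sp1 and Sp3.

Sp1 and Sp3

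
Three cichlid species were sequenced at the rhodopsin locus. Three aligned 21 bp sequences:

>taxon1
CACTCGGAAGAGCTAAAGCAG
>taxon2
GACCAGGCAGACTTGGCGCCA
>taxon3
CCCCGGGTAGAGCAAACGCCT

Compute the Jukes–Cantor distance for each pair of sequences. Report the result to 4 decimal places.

d(taxon1,taxon2) = 0.8990, d(taxon1,taxon3) = 0.5319, d(taxon2,taxon3) = 0.7557

taxon1–taxon2: 11/21 sites differ → p ≈ 0.52381, d = −0.75 ln(1 − 0.698413) = 0.899023 ≈ 0.8990.
taxon1–taxon3: 8/21 sites differ → p ≈ 0.380952, d = −0.75 ln(1 − 0.507936) = 0.531860 ≈ 0.5319.
taxon2–taxon3: 10/21 sites differ → p ≈ 0.47619, d = −0.75 ln(1 − 0.63492) = 0.755729 ≈ 0.7557.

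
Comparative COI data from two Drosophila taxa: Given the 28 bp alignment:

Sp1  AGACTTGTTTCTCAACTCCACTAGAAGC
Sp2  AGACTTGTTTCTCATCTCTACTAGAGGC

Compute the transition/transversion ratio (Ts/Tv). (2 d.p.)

2.00

Transitions are A↔G and C↔T; transversions are all other mismatches.
Transitions: 2. Transversions: 1.
R = 2/1 = 2.00.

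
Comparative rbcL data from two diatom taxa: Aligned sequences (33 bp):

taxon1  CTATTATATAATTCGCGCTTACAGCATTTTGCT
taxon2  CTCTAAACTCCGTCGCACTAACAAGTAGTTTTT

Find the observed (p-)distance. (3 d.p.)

0.485

The sequences differ at 16 of 33 positions.
p = 16/33 = 0.484848… ≈ 0.485 (to 3 d.p.).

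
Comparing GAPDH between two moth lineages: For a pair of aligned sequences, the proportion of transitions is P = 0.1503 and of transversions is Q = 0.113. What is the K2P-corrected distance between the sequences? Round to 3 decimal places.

Under the Kimura two-parameter model, d = −½ ln(1 − 2P − Q) − ¼ ln(1 − 2Q).
1 − 2P − Q = 0.5864, giving −½ ln(0.5864) = 0.266877.
1 − 2Q = 0.774, giving −¼ ln(0.774) = 0.064046.
d = 0.266877 + 0.064046 = 0.330923.

0.331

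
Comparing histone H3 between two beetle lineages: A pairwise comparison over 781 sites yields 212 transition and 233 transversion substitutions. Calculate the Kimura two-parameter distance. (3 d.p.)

P = 212/781 ≈ 0.271447 and Q = 233/781 ≈ 0.298335.
Under the Kimura two-parameter model, d = −½ ln(1 − 2P − Q) − ¼ ln(1 − 2Q).
1 − 2P − Q = 0.158771, giving −½ ln(0.158771) = 0.920146.
1 − 2Q = 0.40333, giving −¼ ln(0.40333) = 0.227000.
d = 0.920146 + 0.227000 = 1.147146.

1.147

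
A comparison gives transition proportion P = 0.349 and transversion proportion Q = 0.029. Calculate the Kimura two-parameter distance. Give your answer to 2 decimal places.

0.66

Under the Kimura two-parameter model, d = −½ ln(1 − 2P − Q) − ¼ ln(1 − 2Q).
1 − 2P − Q = 0.273, giving −½ ln(0.273) = 0.649142.
1 − 2Q = 0.942, giving −¼ ln(0.942) = 0.014938.
d = 0.649142 + 0.014938 = 0.664080.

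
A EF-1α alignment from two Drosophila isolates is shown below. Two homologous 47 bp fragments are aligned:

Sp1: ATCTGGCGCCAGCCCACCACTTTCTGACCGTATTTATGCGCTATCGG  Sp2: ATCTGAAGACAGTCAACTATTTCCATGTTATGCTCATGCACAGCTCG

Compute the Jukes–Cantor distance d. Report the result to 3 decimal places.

The sequences differ at 23 of 47 sites, so p = 23/47 ≈ 0.489362.
d = −(3/4) ln(1 − 4p/3) = −0.75 ln(1 − 0.652483) = −0.75 ln(0.347517)
  = −0.75 × (-1.056942) = 0.792707 substitutions/site.

0.793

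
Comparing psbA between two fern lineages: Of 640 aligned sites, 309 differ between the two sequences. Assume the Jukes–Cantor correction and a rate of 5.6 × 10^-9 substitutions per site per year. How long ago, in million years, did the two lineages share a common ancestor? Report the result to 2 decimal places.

69.12

p = 309/640 ≈ 0.482813.
d = −(3/4) ln(1 − 4p/3) = −0.75 ln(1 − 0.643751) = −0.75 ln(0.356249)
  = −0.75 × (-1.032125) = 0.774094 substitutions/site.
Under a molecular clock d = 2μt, so t = d/(2μ) = 0.774094 / (2 × 5.6 × 10^-9) = 69.12 million years.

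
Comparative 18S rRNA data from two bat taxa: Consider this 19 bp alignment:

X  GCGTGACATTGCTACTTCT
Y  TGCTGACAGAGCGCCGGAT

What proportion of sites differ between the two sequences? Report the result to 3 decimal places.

The sequences differ at 10 of 19 positions (sites 1, 2, 3, 9, 10, 13, 14, 16, 17, 18).
p = 10/19 = 0.526315… ≈ 0.526 (to 3 d.p.).

0.526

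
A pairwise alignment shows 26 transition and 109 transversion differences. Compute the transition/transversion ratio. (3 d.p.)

0.239

R = 26/109 = 0.238532… ≈ 0.239 (to 3 d.p.).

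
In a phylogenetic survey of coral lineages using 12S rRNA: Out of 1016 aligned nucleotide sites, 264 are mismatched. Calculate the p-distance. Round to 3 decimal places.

p = 264/1016 = 0.259842… ≈ 0.260 (to 3 d.p.).

0.260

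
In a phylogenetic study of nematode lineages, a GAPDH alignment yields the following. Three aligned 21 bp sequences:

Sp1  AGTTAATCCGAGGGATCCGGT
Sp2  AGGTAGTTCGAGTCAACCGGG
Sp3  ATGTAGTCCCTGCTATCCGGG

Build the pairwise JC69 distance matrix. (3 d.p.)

d(Sp1,Sp2) = 0.441, d(Sp1,Sp3) = 0.532, d(Sp2,Sp3) = 0.441

Sp1–Sp2: 7/21 sites differ → p ≈ 0.333333, d = −0.75 ln(1 − 0.444444) = 0.440839 ≈ 0.441.
Sp1–Sp3: 8/21 sites differ → p ≈ 0.380952, d = −0.75 ln(1 − 0.507936) = 0.531860 ≈ 0.532.
Sp2–Sp3: 7/21 sites differ → p ≈ 0.333333, d = −0.75 ln(1 − 0.444444) = 0.440839 ≈ 0.441.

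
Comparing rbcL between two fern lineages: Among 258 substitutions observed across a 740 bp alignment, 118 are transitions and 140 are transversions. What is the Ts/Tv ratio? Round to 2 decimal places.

0.84

R = 118/140 = 0.842857… ≈ 0.84 (to 2 d.p.).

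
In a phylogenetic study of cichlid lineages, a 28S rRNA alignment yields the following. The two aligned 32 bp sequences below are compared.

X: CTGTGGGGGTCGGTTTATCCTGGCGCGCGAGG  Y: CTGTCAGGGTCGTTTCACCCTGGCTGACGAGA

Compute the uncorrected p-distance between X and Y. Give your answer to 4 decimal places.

0.2813

The sequences differ at 9 of 32 positions (sites 5, 6, 13, 16, 18, 25, 26, 27, 32).
p = 9/32 = 0.28125 ≈ 0.2813 (to 4 d.p.).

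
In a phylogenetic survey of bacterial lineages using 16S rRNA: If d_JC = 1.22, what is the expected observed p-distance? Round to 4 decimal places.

0.6026

p = (3/4)(1 − e^(−4d/3)) = 0.75 × (1 − e^(-1.626667)) = 0.75 × (1 − 0.196584) = 0.602562.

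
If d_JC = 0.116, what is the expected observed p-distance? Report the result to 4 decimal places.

0.1075

p = (3/4)(1 − e^(−4d/3)) = 0.75 × (1 − e^(-0.154667)) = 0.75 × (1 − 0.856700) = 0.107475.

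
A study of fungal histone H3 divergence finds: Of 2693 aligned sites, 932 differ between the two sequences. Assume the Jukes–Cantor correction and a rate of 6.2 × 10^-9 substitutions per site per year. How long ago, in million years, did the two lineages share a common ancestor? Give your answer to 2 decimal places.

37.43

p = 932/2693 ≈ 0.346082.
d = −(3/4) ln(1 − 4p/3) = −0.75 ln(1 − 0.461443) = −0.75 ln(0.538557)
  = −0.75 × (-0.618862) = 0.464147 substitutions/site.
Under a molecular clock d = 2μt, so t = d/(2μ) = 0.464147 / (2 × 6.2 × 10^-9) = 37.43 million years.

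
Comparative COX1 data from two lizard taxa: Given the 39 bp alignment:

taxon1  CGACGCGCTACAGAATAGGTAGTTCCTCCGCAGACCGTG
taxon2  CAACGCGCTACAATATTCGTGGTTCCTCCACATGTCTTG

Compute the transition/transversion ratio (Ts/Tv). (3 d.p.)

1.200

Transitions are A↔G and C↔T; transversions are all other mismatches.
Transitions: 6. Transversions: 5.
R = 6/5 = 1.200.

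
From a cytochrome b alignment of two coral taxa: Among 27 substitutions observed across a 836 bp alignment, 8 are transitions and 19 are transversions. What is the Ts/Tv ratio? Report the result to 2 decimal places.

R = 8/19 = 0.421052… ≈ 0.42 (to 2 d.p.).

0.42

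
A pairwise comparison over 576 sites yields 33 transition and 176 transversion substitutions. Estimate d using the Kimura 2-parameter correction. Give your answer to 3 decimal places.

P = 33/576 ≈ 0.057292 and Q = 176/576 ≈ 0.305556.
Under the Kimura two-parameter model, d = −½ ln(1 − 2P − Q) − ¼ ln(1 − 2Q).
1 − 2P − Q = 0.57986, giving −½ ln(0.57986) = 0.272484.
1 − 2Q = 0.388888, giving −¼ ln(0.388888) = 0.236116.
d = 0.272484 + 0.236116 = 0.508600.

0.509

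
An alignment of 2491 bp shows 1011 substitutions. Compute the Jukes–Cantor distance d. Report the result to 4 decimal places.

0.5843

p = 1011/2491 ≈ 0.405861.
d = −(3/4) ln(1 − 4p/3) = −0.75 ln(1 − 0.541148) = −0.75 ln(0.458852)
  = −0.75 × (-0.779028) = 0.584271 substitutions/site.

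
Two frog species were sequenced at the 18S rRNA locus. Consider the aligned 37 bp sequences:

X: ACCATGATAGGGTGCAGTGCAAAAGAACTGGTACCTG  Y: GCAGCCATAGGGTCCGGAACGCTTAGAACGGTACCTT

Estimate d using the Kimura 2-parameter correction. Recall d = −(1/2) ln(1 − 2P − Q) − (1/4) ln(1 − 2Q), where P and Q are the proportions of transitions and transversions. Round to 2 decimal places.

0.82

Of 37 sites, 9 differences are transitions and 9 are transversions, so P = 9/37 ≈ 0.243243 and Q = 9/37 ≈ 0.243243.
Under the Kimura two-parameter model, d = −½ ln(1 − 2P − Q) − ¼ ln(1 − 2Q).
1 − 2P − Q = 0.270271, giving −½ ln(0.270271) = 0.654165.
1 − 2Q = 0.513514, giving −¼ ln(0.513514) = 0.166619.
d = 0.654165 + 0.166619 = 0.820784.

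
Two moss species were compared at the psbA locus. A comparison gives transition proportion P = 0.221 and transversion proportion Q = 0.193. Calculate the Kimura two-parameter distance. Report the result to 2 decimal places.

Under the Kimura two-parameter model, d = −½ ln(1 − 2P − Q) − ¼ ln(1 − 2Q).
1 − 2P − Q = 0.365, giving −½ ln(0.365) = 0.503929.
1 − 2Q = 0.614, giving −¼ ln(0.614) = 0.121940.
d = 0.503929 + 0.121940 = 0.625869.

0.63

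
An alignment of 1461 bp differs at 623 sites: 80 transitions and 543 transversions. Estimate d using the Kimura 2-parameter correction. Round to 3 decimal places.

0.668

P = 80/1461 ≈ 0.054757 and Q = 543/1461 ≈ 0.371663.
Under the Kimura two-parameter model, d = −½ ln(1 − 2P − Q) − ¼ ln(1 − 2Q).
1 − 2P − Q = 0.518823, giving −½ ln(0.518823) = 0.328096.
1 − 2Q = 0.256674, giving −¼ ln(0.256674) = 0.339987.
d = 0.328096 + 0.339987 = 0.668083.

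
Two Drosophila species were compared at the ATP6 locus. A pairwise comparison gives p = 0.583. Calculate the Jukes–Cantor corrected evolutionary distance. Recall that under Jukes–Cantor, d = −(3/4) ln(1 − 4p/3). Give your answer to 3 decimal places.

1.127

d = −(3/4) ln(1 − 4p/3) = −0.75 ln(1 − 0.777333) = −0.75 ln(0.222667)
  = −0.75 × (-1.502078) = 1.126559 substitutions/site.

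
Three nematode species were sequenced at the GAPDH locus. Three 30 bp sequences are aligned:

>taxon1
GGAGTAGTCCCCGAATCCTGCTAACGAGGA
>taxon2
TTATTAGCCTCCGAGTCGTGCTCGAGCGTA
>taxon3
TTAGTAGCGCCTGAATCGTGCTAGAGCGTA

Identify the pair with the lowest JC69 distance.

taxon2 and taxon3

taxon1–taxon2: 12/30 differ, p = 0.400, d = 0.572.
taxon1–taxon3: 10/30 differ, p = 0.333, d = 0.441.
taxon2–taxon3: 6/30 differ, p = 0.200, d = 0.233.
The smallest distance is between taxon2 and taxon3.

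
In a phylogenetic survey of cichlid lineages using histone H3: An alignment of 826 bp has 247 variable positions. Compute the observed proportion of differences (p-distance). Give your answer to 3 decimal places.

p = 247/826 = 0.299031… ≈ 0.299 (to 3 d.p.).

0.299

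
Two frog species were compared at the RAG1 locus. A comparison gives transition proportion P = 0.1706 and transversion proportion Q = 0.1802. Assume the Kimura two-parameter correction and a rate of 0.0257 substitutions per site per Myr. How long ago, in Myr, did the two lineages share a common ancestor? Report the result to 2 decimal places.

9.34

Under the Kimura two-parameter model, d = −½ ln(1 − 2P − Q) − ¼ ln(1 − 2Q).
1 − 2P − Q = 0.4786, giving −½ ln(0.4786) = 0.368445.
1 − 2Q = 0.6396, giving −¼ ln(0.6396) = 0.111728.
d = 0.368445 + 0.111728 = 0.480173.
Under a molecular clock d = 2μt, so t = d/(2μ) = 0.480173 / (2 × 0.0257) = 9.34 Myr.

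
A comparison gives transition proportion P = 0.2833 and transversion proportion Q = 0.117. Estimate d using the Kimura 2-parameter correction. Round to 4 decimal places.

Under the Kimura two-parameter model, d = −½ ln(1 − 2P − Q) − ¼ ln(1 − 2Q).
1 − 2P − Q = 0.3164, giving −½ ln(0.3164) = 0.575374.
1 − 2Q = 0.766, giving −¼ ln(0.766) = 0.066643.
d = 0.575374 + 0.066643 = 0.642017.

0.6420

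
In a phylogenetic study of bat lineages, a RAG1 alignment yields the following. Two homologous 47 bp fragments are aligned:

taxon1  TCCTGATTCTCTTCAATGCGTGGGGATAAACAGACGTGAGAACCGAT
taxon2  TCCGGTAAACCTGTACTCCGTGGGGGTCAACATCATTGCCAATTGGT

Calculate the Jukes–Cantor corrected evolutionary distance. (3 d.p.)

0.679

The sequences differ at 21 of 47 sites, so p = 21/47 ≈ 0.446809.
d = −(3/4) ln(1 − 4p/3) = −0.75 ln(1 − 0.595745) = −0.75 ln(0.404255)
  = −0.75 × (-0.905709) = 0.679282 substitutions/site.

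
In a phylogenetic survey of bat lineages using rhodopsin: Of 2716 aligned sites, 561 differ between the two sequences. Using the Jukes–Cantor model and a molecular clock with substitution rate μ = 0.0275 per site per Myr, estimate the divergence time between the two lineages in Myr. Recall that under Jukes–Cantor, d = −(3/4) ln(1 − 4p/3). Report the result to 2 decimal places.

4.39

p = 561/2716 ≈ 0.206554.
d = −(3/4) ln(1 − 4p/3) = −0.75 ln(1 − 0.275405) = −0.75 ln(0.724595)
  = −0.75 × (-0.322142) = 0.241607 substitutions/site.
Under a molecular clock d = 2μt, so t = d/(2μ) = 0.241607 / (2 × 0.0275) = 4.39 Myr.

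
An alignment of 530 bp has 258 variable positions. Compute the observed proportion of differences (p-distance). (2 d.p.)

p = 258/530 = 0.486792… ≈ 0.49 (to 2 d.p.).

0.49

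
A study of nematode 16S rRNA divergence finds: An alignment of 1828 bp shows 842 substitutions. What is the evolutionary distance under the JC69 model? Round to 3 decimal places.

p = 842/1828 ≈ 0.460613.
d = −(3/4) ln(1 − 4p/3) = −0.75 ln(1 − 0.614151) = −0.75 ln(0.385849)
  = −0.75 × (-0.952309) = 0.714232 substitutions/site.

0.714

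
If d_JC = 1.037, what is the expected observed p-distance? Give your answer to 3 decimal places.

p = (3/4)(1 − e^(−4d/3)) = 0.75 × (1 − e^(-1.382667)) = 0.75 × (1 − 0.250908) = 0.561819.

0.562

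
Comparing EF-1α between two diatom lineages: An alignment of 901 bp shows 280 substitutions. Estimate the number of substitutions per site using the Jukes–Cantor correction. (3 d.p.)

0.401

p = 280/901 ≈ 0.310766.
d = −(3/4) ln(1 − 4p/3) = −0.75 ln(1 − 0.414355) = −0.75 ln(0.585645)
  = −0.75 × (-0.535041) = 0.401281 substitutions/site.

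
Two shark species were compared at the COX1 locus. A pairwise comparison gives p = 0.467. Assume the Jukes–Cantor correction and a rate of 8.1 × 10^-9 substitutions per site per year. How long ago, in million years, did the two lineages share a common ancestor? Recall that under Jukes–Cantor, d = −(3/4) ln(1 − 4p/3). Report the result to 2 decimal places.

45.12

d = −(3/4) ln(1 − 4p/3) = −0.75 ln(1 − 0.622667) = −0.75 ln(0.377333)
  = −0.75 × (-0.974627) = 0.730970 substitutions/site.
Under a molecular clock d = 2μt, so t = d/(2μ) = 0.730970 / (2 × 8.1 × 10^-9) = 45.12 million years.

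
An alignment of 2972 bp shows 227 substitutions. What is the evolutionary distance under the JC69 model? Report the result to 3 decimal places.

0.081

p = 227/2972 ≈ 0.07638.
d = −(3/4) ln(1 − 4p/3) = −0.75 ln(1 − 0.10184) = −0.75 ln(0.89816)
  = −0.75 × (-0.107407) = 0.080555 substitutions/site.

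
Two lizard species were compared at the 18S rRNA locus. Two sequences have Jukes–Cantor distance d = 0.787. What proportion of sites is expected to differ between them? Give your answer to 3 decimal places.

0.487

p = (3/4)(1 − e^(−4d/3)) = 0.75 × (1 − e^(-1.049333)) = 0.75 × (1 − 0.350171) = 0.487372.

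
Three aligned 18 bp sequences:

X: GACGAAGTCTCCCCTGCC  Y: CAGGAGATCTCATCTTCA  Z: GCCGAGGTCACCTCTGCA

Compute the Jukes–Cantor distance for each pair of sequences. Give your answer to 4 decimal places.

d(X,Y) = 0.6735, d(X,Z) = 0.3470, d(Y,Z) = 0.5482

X–Y: 8/18 sites differ → p ≈ 0.444444, d = −0.75 ln(1 − 0.592592) = 0.673455 ≈ 0.6735.
X–Z: 5/18 sites differ → p ≈ 0.277778, d = −0.75 ln(1 − 0.370371) = 0.346968 ≈ 0.3470.
Y–Z: 7/18 sites differ → p ≈ 0.388889, d = −0.75 ln(1 − 0.518519) = 0.548166 ≈ 0.5482.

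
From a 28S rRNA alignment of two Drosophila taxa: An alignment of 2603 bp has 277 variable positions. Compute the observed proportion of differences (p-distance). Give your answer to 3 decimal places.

p = 277/2603 = 0.106415… ≈ 0.106 (to 3 d.p.).

0.106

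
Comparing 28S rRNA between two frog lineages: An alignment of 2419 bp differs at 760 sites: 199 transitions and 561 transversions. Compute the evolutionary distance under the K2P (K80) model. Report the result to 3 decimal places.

P = 199/2419 ≈ 0.082265 and Q = 561/2419 ≈ 0.231914.
Under the Kimura two-parameter model, d = −½ ln(1 − 2P − Q) − ¼ ln(1 − 2Q).
1 − 2P − Q = 0.603556, giving −½ ln(0.603556) = 0.252458.
1 − 2Q = 0.536172, giving −¼ ln(0.536172) = 0.155825.
d = 0.252458 + 0.155825 = 0.408283.

0.408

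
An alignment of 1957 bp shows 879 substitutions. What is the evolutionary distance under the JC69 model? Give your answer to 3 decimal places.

p = 879/1957 ≈ 0.449157.
d = −(3/4) ln(1 − 4p/3) = −0.75 ln(1 − 0.598876) = −0.75 ln(0.401124)
  = −0.75 × (-0.913485) = 0.685114 substitutions/site.

0.685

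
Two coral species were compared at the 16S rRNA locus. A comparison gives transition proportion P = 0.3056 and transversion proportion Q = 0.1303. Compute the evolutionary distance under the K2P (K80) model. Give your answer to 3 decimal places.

0.752

Under the Kimura two-parameter model, d = −½ ln(1 − 2P − Q) − ¼ ln(1 − 2Q).
1 − 2P − Q = 0.2585, giving −½ ln(0.2585) = 0.676430.
1 − 2Q = 0.7394, giving −¼ ln(0.7394) = 0.075479.
d = 0.676430 + 0.075479 = 0.751909.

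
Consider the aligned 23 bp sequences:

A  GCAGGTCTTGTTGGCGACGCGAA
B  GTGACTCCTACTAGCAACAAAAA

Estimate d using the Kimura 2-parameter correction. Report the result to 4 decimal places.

1.6155

Of 23 sites, 10 differences are transitions and 2 are transversions, so P = 10/23 ≈ 0.434783 and Q = 2/23 ≈ 0.086957.
Under the Kimura two-parameter model, d = −½ ln(1 − 2P − Q) − ¼ ln(1 − 2Q).
1 − 2P − Q = 0.043477, giving −½ ln(0.043477) = 1.567762.
1 − 2Q = 0.826086, giving −¼ ln(0.826086) = 0.047764.
d = 1.567762 + 0.047764 = 1.615526.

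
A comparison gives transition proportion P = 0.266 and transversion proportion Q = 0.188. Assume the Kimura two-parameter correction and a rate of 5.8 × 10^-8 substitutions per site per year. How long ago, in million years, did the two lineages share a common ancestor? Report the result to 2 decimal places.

6.50

Under the Kimura two-parameter model, d = −½ ln(1 − 2P − Q) − ¼ ln(1 − 2Q).
1 − 2P − Q = 0.28, giving −½ ln(0.28) = 0.636483.
1 − 2Q = 0.624, giving −¼ ln(0.624) = 0.117901.
d = 0.636483 + 0.117901 = 0.754384.
Under a molecular clock d = 2μt, so t = d/(2μ) = 0.754384 / (2 × 5.8 × 10^-8) = 6.50 million years.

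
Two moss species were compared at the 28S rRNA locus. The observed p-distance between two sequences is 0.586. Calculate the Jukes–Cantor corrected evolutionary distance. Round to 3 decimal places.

d = −(3/4) ln(1 − 4p/3) = −0.75 ln(1 − 0.781333) = −0.75 ln(0.218667)
  = −0.75 × (-1.520205) = 1.140154 substitutions/site.

1.140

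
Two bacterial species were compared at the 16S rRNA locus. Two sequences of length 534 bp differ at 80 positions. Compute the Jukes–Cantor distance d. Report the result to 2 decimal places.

p = 80/534 ≈ 0.149813.
d = −(3/4) ln(1 − 4p/3) = −0.75 ln(1 − 0.199751) = −0.75 ln(0.800249)
  = −0.75 × (-0.222832) = 0.167124 substitutions/site.

0.17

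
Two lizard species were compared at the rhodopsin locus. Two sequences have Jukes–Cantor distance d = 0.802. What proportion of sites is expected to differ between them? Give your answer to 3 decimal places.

0.493

p = (3/4)(1 − e^(−4d/3)) = 0.75 × (1 − e^(-1.069333)) = 0.75 × (1 − 0.343237) = 0.492572.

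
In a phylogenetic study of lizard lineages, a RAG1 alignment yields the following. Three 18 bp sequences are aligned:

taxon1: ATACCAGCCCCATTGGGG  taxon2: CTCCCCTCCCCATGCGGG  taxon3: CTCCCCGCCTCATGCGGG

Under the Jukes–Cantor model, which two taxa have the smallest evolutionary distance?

taxon2 and taxon3

taxon1–taxon2: 6/18 differ, p = 0.333, d = 0.441.
taxon1–taxon3: 6/18 differ, p = 0.333, d = 0.441.
taxon2–taxon3: 2/18 differ, p = 0.111, d = 0.120.
The smallest distance is between taxon2 and taxon3.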